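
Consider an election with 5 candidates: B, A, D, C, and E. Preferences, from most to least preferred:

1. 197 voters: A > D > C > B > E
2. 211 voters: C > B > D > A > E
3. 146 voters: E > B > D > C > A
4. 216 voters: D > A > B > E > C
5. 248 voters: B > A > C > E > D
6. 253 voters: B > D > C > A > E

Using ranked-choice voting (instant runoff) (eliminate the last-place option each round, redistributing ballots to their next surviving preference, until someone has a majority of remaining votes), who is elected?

B

Round 1: B 501, A 197, D 216, C 211, E 146. Eliminate E.
Round 2: B 647, A 197, D 216, C 211. B has a majority.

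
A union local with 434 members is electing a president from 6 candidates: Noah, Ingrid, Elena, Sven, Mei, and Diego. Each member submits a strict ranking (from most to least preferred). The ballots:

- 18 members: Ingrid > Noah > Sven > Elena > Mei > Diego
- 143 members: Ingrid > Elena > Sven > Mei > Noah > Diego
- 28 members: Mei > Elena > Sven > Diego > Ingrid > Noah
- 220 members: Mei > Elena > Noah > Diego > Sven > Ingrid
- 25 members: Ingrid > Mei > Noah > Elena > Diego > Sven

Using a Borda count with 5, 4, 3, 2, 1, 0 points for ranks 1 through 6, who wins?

Noah: 18·4 + 143·1 + 28·0 + 220·3 + 25·3 = 950
Ingrid: 18·5 + 143·5 + 28·1 + 220·0 + 25·5 = 958
Elena: 18·2 + 143·4 + 28·4 + 220·4 + 25·2 = 1650
Sven: 18·3 + 143·3 + 28·3 + 220·1 + 25·0 = 787
Mei: 18·1 + 143·2 + 28·5 + 220·5 + 25·4 = 1644
Diego: 18·0 + 143·0 + 28·2 + 220·2 + 25·1 = 521
Elena has the highest Borda score (1650).

Elena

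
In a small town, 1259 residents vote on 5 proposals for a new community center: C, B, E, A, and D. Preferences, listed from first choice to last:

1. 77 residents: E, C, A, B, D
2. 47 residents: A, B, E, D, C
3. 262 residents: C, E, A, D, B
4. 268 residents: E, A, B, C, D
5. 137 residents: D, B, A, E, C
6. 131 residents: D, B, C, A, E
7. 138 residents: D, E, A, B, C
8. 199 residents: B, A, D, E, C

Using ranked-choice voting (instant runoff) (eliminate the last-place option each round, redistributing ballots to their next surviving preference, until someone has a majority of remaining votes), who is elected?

Round 1: C 262, B 199, E 345, A 47, D 406. Eliminate A.
Round 2: C 262, B 246, E 345, D 406. Eliminate B.
Round 3: C 262, E 392, D 605. Eliminate C.
Round 4: E 654, D 605. E has a majority.

E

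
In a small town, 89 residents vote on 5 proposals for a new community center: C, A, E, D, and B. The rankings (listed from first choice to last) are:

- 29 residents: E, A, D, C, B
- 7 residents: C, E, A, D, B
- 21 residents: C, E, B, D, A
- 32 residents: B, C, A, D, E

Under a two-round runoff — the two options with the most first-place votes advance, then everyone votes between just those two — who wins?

Round 1 first-place votes: C 28, A 0, E 29, D 0, B 32.
B and E advance.
Runoff: B is preferred to E by 32 voters; E by 57.
E wins the runoff.

E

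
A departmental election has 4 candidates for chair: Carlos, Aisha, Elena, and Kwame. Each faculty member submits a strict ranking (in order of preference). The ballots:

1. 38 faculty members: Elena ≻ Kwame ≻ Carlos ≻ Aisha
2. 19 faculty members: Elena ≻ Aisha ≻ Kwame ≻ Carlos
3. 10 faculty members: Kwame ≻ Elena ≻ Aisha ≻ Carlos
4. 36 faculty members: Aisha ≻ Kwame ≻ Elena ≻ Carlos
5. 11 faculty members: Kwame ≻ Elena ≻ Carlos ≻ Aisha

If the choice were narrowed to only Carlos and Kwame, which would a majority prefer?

Kwame

Voters preferring Carlos to Kwame: 0; preferring Kwame to Carlos: 114.
Kwame wins the head-to-head.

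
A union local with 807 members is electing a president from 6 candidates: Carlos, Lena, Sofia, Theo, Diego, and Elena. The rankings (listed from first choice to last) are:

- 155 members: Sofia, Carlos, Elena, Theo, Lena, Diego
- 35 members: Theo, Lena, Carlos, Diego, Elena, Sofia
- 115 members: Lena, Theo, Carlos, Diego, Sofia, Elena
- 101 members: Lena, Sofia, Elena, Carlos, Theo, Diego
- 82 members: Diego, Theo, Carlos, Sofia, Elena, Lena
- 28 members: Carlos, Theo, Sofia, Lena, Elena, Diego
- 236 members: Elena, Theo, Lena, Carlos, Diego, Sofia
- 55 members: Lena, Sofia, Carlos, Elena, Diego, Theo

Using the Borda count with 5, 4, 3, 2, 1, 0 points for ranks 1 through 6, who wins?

Theo

Carlos: 155·4 + 35·3 + 115·3 + 101·2 + 82·3 + 28·5 + 236·2 + 55·3 = 2295
Lena: 155·1 + 35·4 + 115·5 + 101·5 + 82·0 + 28·2 + 236·3 + 55·5 = 2414
Sofia: 155·5 + 35·0 + 115·1 + 101·4 + 82·2 + 28·3 + 236·0 + 55·4 = 1762
Theo: 155·2 + 35·5 + 115·4 + 101·1 + 82·4 + 28·4 + 236·4 + 55·0 = 2430
Diego: 155·0 + 35·2 + 115·2 + 101·0 + 82·5 + 28·0 + 236·1 + 55·1 = 1001
Elena: 155·3 + 35·1 + 115·0 + 101·3 + 82·1 + 28·1 + 236·5 + 55·2 = 2203
Theo has the highest Borda score (2430).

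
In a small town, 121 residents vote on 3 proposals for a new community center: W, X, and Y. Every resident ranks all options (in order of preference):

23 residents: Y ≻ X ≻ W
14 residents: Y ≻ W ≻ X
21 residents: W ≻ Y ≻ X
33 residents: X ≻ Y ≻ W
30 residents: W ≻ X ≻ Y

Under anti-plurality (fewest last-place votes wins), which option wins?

Y

Last-place votes: W 56, X 35, Y 30.
Y is ranked last by the fewest voters, so Y wins.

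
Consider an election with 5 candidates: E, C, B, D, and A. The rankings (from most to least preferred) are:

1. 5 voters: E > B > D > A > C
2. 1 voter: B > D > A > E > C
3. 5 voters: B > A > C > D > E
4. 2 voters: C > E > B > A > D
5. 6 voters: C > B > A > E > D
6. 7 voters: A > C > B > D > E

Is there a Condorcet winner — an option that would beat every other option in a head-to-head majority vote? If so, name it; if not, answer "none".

none

Checking pairwise contests:
C beats E 20–6.
A beats C 18–8.
C beats B 15–11.
C beats D 20–6.
B beats A 19–7.
Every option loses at least one head-to-head, so there is no Condorcet winner.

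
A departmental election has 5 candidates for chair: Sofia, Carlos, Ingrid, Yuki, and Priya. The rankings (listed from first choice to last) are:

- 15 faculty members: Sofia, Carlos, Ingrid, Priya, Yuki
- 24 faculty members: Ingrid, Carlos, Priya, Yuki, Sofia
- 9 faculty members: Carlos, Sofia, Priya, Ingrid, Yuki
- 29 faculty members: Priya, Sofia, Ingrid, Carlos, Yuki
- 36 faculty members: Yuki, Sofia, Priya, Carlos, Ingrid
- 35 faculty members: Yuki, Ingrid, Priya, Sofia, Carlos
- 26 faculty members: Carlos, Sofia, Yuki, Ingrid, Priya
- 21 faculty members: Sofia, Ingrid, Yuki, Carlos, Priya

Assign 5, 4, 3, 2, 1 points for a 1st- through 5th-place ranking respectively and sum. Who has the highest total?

Sofia

Sofia: 15·5 + 24·1 + 9·4 + 29·4 + 36·4 + 35·2 + 26·4 + 21·5 = 674
Carlos: 15·4 + 24·4 + 9·5 + 29·2 + 36·2 + 35·1 + 26·5 + 21·2 = 538
Ingrid: 15·3 + 24·5 + 9·2 + 29·3 + 36·1 + 35·4 + 26·2 + 21·4 = 582
Yuki: 15·1 + 24·2 + 9·1 + 29·1 + 36·5 + 35·5 + 26·3 + 21·3 = 597
Priya: 15·2 + 24·3 + 9·3 + 29·5 + 36·3 + 35·3 + 26·1 + 21·1 = 534
Sofia has the highest Borda score (674).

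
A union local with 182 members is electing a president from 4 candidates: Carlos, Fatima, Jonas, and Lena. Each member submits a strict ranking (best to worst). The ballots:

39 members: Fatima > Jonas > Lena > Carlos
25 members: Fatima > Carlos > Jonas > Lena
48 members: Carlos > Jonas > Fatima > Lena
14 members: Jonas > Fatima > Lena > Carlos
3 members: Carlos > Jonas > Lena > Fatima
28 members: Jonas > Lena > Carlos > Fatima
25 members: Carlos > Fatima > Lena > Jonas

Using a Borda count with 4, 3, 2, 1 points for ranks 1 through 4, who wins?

Carlos: 39·1 + 25·3 + 48·4 + 14·1 + 3·4 + 28·2 + 25·4 = 488
Fatima: 39·4 + 25·4 + 48·2 + 14·3 + 3·1 + 28·1 + 25·3 = 500
Jonas: 39·3 + 25·2 + 48·3 + 14·4 + 3·3 + 28·4 + 25·1 = 513
Lena: 39·2 + 25·1 + 48·1 + 14·2 + 3·2 + 28·3 + 25·2 = 319
Jonas has the highest Borda score (513).

Jonas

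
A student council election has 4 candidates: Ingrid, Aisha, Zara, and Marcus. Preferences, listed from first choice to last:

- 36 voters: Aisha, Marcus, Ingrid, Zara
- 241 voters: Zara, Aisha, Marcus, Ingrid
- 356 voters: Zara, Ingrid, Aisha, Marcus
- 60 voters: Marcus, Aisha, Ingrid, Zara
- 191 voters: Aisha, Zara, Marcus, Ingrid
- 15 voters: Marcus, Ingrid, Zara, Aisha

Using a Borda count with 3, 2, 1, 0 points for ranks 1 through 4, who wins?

Ingrid: 36·1 + 241·0 + 356·2 + 60·1 + 191·0 + 15·2 = 838
Aisha: 36·3 + 241·2 + 356·1 + 60·2 + 191·3 + 15·0 = 1639
Zara: 36·0 + 241·3 + 356·3 + 60·0 + 191·2 + 15·1 = 2188
Marcus: 36·2 + 241·1 + 356·0 + 60·3 + 191·1 + 15·3 = 729
Zara has the highest Borda score (2188).

Zara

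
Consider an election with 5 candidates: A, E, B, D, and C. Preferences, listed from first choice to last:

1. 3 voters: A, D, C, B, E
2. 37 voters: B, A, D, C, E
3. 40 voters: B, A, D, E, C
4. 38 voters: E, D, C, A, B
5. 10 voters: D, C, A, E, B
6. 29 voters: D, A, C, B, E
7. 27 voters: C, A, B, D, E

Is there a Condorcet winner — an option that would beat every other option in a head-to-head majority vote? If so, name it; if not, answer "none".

A vs E: 146–38 for A.
A vs B: 107–77 for A.
A vs D: 107–77 for A.
A vs C: 109–75 for A.
A beats every other option head-to-head.

A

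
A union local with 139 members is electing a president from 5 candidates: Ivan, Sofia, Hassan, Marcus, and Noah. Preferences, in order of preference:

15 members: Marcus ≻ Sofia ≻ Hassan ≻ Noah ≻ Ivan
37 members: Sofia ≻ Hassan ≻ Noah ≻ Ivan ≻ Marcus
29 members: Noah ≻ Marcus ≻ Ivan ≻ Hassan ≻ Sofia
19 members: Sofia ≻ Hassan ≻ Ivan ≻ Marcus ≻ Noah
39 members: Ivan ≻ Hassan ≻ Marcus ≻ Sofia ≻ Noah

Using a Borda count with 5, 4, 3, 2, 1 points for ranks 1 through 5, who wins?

Hassan

Ivan: 15·1 + 37·2 + 29·3 + 19·3 + 39·5 = 428
Sofia: 15·4 + 37·5 + 29·1 + 19·5 + 39·2 = 447
Hassan: 15·3 + 37·4 + 29·2 + 19·4 + 39·4 = 483
Marcus: 15·5 + 37·1 + 29·4 + 19·2 + 39·3 = 383
Noah: 15·2 + 37·3 + 29·5 + 19·1 + 39·1 = 344
Hassan has the highest Borda score (483).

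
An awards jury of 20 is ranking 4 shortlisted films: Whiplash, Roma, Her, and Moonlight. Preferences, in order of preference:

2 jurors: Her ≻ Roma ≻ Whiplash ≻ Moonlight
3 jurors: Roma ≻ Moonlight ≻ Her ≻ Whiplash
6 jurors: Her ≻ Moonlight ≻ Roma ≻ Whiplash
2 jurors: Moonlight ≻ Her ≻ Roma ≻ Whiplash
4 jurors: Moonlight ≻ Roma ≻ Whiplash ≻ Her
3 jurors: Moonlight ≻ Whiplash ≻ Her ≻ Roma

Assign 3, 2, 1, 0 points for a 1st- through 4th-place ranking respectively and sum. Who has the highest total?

Moonlight

Whiplash: 2·1 + 3·0 + 6·0 + 2·0 + 4·1 + 3·2 = 12
Roma: 2·2 + 3·3 + 6·1 + 2·1 + 4·2 + 3·0 = 29
Her: 2·3 + 3·1 + 6·3 + 2·2 + 4·0 + 3·1 = 34
Moonlight: 2·0 + 3·2 + 6·2 + 2·3 + 4·3 + 3·3 = 45
Moonlight has the highest Borda score (45).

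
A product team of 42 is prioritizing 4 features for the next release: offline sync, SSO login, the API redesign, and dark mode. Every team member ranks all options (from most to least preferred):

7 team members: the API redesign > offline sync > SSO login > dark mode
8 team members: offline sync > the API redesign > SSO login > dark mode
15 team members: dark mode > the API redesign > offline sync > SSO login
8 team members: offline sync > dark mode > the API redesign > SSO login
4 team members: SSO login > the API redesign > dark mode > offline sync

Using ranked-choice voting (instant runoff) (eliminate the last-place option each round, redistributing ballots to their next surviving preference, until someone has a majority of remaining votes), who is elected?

Round 1: offline sync 16, SSO login 4, the API redesign 7, dark mode 15. Eliminate SSO login.
Round 2: offline sync 16, the API redesign 11, dark mode 15. Eliminate the API redesign.
Round 3: offline sync 23, dark mode 19. Offline sync has a majority.

offline sync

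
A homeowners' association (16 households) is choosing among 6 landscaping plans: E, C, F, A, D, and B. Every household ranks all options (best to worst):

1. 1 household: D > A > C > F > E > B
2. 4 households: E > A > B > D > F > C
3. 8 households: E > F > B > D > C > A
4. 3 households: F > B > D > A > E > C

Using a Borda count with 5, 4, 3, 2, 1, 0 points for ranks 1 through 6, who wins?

E: 1·1 + 4·5 + 8·5 + 3·1 = 64
C: 1·3 + 4·0 + 8·1 + 3·0 = 11
F: 1·2 + 4·1 + 8·4 + 3·5 = 53
A: 1·4 + 4·4 + 8·0 + 3·2 = 26
D: 1·5 + 4·2 + 8·2 + 3·3 = 38
B: 1·0 + 4·3 + 8·3 + 3·4 = 48
E has the highest Borda score (64).

E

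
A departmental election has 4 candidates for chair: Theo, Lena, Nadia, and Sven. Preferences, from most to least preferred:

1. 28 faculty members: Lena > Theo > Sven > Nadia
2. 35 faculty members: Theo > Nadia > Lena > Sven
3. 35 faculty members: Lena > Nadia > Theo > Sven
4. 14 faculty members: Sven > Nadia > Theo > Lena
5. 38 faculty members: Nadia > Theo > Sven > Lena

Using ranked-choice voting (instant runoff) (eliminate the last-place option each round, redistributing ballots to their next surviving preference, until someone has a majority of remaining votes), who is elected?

Round 1: Theo 35, Lena 63, Nadia 38, Sven 14. Eliminate Sven.
Round 2: Theo 35, Lena 63, Nadia 52. Eliminate Theo.
Round 3: Lena 63, Nadia 87. Nadia has a majority.

Nadia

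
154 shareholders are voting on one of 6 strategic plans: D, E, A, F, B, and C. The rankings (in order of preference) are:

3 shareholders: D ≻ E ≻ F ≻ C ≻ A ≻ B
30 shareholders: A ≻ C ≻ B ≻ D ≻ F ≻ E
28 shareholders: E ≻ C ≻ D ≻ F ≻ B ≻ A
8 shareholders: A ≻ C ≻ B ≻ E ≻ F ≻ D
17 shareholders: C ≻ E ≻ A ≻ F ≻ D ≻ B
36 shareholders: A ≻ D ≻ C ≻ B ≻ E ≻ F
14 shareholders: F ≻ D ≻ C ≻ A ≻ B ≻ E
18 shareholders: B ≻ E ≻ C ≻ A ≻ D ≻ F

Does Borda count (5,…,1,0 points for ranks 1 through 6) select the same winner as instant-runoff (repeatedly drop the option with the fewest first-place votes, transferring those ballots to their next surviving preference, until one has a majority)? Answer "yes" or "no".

no

Borda — scores: D 394, E 344, A 488, F 207, B 318, C 559. Winner: C.
Instant-runoff — R1 D 3, E 28, A 74, F 14, B 18, C 17 (D out); R2 E 31, A 74, F 14, B 18, C 17 (F out); R3 E 31, A 74, B 18, C 31 (B out); R4 E 49, A 74, C 31 (C out); R5 E 66, A 88 (A winner). Winner: A.
The two methods disagree.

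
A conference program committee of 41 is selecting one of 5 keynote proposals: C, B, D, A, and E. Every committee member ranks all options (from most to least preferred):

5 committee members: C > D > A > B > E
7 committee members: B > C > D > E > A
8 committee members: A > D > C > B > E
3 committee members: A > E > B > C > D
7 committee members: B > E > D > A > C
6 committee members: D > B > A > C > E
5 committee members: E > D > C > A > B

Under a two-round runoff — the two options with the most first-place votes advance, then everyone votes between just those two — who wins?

Round 1 first-place votes: C 5, B 14, D 6, A 11, E 5.
B and A advance.
Runoff: B is preferred to A by 20 voters; A by 21.
A wins the runoff.

A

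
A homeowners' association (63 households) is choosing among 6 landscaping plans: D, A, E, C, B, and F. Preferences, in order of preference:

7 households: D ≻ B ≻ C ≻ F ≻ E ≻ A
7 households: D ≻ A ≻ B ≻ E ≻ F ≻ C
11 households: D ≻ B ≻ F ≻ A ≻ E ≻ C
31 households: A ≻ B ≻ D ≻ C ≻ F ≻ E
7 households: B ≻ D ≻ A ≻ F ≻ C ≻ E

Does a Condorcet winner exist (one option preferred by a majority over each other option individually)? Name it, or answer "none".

Checking pairwise contests:
B beats D 38–25.
D beats A 32–31.
D beats E 63–0.
D beats C 63–0.
A beats B 38–25.
D beats F 63–0.
Every option loses at least one head-to-head, so there is no Condorcet winner.

none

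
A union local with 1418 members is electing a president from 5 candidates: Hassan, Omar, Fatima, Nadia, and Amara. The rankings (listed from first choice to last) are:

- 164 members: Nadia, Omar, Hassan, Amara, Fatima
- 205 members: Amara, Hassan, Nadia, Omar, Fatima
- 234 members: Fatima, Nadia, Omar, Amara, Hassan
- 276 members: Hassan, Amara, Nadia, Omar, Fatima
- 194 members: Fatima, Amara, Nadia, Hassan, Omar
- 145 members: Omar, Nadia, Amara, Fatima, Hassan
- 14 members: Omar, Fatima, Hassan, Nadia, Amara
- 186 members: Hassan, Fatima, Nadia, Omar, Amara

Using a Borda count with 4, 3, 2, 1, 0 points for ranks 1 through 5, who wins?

Hassan: 164·2 + 205·3 + 234·0 + 276·4 + 194·1 + 145·0 + 14·2 + 186·4 = 3013
Omar: 164·3 + 205·1 + 234·2 + 276·1 + 194·0 + 145·4 + 14·4 + 186·1 = 2263
Fatima: 164·0 + 205·0 + 234·4 + 276·0 + 194·4 + 145·1 + 14·3 + 186·3 = 2457
Nadia: 164·4 + 205·2 + 234·3 + 276·2 + 194·2 + 145·3 + 14·1 + 186·2 = 3529
Amara: 164·1 + 205·4 + 234·1 + 276·3 + 194·3 + 145·2 + 14·0 + 186·0 = 2918
Nadia has the highest Borda score (3529).

Nadia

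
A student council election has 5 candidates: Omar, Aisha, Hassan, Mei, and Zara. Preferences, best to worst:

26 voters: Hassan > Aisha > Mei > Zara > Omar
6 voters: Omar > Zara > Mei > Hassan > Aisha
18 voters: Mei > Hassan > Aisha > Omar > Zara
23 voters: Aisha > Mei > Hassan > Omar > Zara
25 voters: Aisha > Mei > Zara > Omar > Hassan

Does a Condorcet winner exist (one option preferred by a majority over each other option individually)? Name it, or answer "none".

Checking pairwise contests:
Aisha beats Omar 92–6.
Hassan beats Aisha 50–48.
Mei beats Hassan 72–26.
Aisha beats Mei 74–24.
Aisha beats Zara 92–6.
Every option loses at least one head-to-head, so there is no Condorcet winner.

none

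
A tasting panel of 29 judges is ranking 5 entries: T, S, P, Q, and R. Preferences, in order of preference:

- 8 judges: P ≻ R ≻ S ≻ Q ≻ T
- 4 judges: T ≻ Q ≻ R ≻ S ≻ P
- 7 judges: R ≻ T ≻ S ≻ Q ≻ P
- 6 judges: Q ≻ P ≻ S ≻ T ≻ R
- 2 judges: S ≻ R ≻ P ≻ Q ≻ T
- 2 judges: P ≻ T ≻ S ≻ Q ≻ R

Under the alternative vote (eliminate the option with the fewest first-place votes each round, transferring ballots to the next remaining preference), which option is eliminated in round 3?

R

Round 1: T 4, S 2, P 10, Q 6, R 7. Eliminate S.
Round 2: T 4, P 10, Q 6, R 9. Eliminate T.
Round 3: P 10, Q 10, R 9. Eliminate R.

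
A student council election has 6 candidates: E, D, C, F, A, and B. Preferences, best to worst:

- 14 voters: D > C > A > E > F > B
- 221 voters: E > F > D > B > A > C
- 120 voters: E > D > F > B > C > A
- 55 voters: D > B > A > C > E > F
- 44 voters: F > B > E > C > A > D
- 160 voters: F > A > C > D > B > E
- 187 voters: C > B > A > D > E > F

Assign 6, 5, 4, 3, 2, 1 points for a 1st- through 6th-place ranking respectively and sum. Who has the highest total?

E: 14·3 + 221·6 + 120·6 + 55·2 + 44·4 + 160·1 + 187·2 = 2908
D: 14·6 + 221·4 + 120·5 + 55·6 + 44·1 + 160·3 + 187·3 = 2983
C: 14·5 + 221·1 + 120·2 + 55·3 + 44·3 + 160·4 + 187·6 = 2590
F: 14·2 + 221·5 + 120·4 + 55·1 + 44·6 + 160·6 + 187·1 = 3079
A: 14·4 + 221·2 + 120·1 + 55·4 + 44·2 + 160·5 + 187·4 = 2474
B: 14·1 + 221·3 + 120·3 + 55·5 + 44·5 + 160·2 + 187·5 = 2787
F has the highest Borda score (3079).

F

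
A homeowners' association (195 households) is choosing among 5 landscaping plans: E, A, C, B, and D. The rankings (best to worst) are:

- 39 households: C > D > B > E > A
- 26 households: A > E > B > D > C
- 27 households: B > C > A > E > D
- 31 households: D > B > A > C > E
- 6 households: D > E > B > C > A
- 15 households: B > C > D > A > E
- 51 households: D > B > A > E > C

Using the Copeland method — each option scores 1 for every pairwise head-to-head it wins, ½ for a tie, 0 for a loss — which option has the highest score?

E: loses to A, C, B, and D → score 0.
A: beats E and C; loses to B and D → score 2.
C: beats E; loses to A, B, and D → score 1.
B: beats E, A, and C; loses to D → score 3.
D: beats E, A, C, and B → score 4.
D has the best pairwise record.

D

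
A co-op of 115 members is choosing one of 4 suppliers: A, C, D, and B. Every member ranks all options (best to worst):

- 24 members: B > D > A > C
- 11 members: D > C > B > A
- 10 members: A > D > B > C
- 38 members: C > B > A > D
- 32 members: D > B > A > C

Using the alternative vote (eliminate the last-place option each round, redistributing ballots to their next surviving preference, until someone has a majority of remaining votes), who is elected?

D

Round 1: A 10, C 38, D 43, B 24. Eliminate A.
Round 2: C 38, D 53, B 24. Eliminate B.
Round 3: C 38, D 77. D has a majority.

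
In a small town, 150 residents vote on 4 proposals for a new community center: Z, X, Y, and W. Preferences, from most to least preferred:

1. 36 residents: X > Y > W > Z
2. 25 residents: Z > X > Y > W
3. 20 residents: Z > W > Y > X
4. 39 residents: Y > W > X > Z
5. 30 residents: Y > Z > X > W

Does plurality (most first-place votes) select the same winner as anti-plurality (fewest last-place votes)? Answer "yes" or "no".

Plurality — first-place votes: Z 45, X 36, Y 69, W 0. Winner: Y.
Anti-plurality — last-place votes: Z 75, X 20, Y 0, W 55. Winner: Y.
The two methods agree.

yes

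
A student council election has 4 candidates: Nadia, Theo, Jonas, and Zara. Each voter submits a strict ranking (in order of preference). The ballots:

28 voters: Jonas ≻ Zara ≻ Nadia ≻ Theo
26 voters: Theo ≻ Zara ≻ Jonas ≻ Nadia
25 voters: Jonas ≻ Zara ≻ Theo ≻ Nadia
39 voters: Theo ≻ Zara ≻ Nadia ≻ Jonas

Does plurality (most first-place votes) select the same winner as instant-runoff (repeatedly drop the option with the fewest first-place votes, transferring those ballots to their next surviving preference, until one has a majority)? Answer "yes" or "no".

Plurality — first-place votes: Nadia 0, Theo 65, Jonas 53, Zara 0. Winner: Theo.
Instant-runoff — R1 Nadia 0, Theo 65, Jonas 53, Zara 0 (Theo winner). Winner: Theo.
The two methods agree.

yes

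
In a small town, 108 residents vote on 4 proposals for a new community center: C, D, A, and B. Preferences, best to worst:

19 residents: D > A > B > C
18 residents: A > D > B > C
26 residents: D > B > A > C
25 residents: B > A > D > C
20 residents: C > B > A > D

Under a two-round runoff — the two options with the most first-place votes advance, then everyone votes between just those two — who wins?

D

Round 1 first-place votes: C 20, D 45, A 18, B 25.
D and B advance.
Runoff: D is preferred to B by 63 voters; B by 45.
D wins the runoff.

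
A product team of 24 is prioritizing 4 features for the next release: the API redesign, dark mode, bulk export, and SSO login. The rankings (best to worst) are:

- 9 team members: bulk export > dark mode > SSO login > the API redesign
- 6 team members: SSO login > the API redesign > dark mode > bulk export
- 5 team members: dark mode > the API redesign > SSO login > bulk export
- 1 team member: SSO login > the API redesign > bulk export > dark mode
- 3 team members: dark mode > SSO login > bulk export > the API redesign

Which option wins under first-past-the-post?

First-place votes: the API redesign 0, dark mode 8, bulk export 9, SSO login 7.
bulk export has the most first-place votes.

bulk export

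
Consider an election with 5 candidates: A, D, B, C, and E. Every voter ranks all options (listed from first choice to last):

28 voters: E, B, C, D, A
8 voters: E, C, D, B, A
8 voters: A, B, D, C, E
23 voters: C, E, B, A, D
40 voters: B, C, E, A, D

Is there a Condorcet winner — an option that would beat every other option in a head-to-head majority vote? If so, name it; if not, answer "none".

none

Checking pairwise contests:
B beats A 99–8.
A beats D 71–36.
E beats B 59–48.
B beats C 76–31.
C beats E 71–36.
Every option loses at least one head-to-head, so there is no Condorcet winner.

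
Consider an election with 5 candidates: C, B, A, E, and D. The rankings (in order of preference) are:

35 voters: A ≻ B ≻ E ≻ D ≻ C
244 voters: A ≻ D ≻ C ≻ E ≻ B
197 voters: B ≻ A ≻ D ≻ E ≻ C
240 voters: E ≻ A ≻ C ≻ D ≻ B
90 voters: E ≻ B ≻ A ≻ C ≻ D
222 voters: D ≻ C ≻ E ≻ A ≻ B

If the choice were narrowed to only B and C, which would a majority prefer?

Voters preferring B to C: 322; preferring C to B: 706.
C wins the head-to-head.

C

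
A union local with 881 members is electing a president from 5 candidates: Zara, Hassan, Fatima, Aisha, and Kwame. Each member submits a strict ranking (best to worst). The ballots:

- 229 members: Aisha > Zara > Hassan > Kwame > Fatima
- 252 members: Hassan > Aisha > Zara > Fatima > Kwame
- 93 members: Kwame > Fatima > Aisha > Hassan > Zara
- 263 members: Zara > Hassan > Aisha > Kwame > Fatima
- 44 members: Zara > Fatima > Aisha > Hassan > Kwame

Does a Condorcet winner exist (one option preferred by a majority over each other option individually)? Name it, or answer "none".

none

Checking pairwise contests:
Aisha beats Zara 574–307.
Zara beats Hassan 536–345.
Zara beats Fatima 788–93.
Hassan beats Aisha 515–366.
Zara beats Kwame 788–93.
Every option loses at least one head-to-head, so there is no Condorcet winner.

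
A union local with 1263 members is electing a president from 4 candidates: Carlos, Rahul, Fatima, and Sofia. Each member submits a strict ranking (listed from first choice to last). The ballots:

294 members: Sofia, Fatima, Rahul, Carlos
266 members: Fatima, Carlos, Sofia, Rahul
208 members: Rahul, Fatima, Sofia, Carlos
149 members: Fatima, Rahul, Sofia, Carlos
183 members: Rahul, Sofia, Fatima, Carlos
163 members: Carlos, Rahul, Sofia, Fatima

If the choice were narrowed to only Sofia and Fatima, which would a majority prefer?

Sofia

Voters preferring Sofia to Fatima: 640; preferring Fatima to Sofia: 623.
Sofia wins the head-to-head.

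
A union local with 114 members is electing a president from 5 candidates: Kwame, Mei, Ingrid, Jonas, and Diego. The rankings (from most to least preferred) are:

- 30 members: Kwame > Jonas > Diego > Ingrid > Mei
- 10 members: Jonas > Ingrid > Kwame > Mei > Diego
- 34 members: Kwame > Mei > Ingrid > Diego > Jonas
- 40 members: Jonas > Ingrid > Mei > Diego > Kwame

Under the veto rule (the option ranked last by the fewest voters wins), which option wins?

Ingrid

Last-place votes: Kwame 40, Mei 30, Ingrid 0, Jonas 34, Diego 10.
Ingrid is ranked last by the fewest voters, so Ingrid wins.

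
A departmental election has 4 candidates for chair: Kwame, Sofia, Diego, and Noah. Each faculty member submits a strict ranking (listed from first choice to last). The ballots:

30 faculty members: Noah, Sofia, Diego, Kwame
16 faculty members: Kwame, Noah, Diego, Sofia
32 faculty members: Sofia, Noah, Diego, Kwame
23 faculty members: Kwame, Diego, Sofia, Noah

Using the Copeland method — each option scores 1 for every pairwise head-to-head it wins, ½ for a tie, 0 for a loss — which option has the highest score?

Sofia

Kwame: loses to Sofia, Diego, and Noah → score 0.
Sofia: beats Kwame, Diego, and Noah → score 3.
Diego: beats Kwame; loses to Sofia and Noah → score 1.
Noah: beats Kwame and Diego; loses to Sofia → score 2.
Sofia has the best pairwise record.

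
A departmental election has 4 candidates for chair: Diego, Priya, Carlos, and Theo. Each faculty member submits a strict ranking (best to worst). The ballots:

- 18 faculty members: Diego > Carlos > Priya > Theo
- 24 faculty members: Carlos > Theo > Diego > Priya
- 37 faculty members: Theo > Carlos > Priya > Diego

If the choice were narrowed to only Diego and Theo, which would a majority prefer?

Theo

Voters preferring Diego to Theo: 18; preferring Theo to Diego: 61.
Theo wins the head-to-head.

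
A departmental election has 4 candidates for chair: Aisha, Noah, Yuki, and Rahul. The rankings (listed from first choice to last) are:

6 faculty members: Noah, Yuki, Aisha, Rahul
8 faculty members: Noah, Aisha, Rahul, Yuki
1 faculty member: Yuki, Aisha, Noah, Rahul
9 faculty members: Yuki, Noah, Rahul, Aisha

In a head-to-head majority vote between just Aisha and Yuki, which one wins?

Voters preferring Aisha to Yuki: 8; preferring Yuki to Aisha: 16.
Yuki wins the head-to-head.

Yuki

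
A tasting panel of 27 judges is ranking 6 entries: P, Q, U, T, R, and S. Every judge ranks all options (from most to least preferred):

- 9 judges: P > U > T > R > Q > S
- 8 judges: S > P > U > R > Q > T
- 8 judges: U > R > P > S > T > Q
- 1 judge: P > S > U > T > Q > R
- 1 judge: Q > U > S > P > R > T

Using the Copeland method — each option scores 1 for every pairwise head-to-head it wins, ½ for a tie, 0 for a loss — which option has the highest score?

P: beats Q, U, T, R, and S → score 5.
Q: loses to P, U, T, R, and S → score 0.
U: beats Q, T, R, and S; loses to P → score 4.
T: beats Q; loses to P, U, R, and S → score 1.
R: beats Q, T, and S; loses to P and U → score 3.
S: beats Q and T; loses to P, U, and R → score 2.
P has the best pairwise record.

P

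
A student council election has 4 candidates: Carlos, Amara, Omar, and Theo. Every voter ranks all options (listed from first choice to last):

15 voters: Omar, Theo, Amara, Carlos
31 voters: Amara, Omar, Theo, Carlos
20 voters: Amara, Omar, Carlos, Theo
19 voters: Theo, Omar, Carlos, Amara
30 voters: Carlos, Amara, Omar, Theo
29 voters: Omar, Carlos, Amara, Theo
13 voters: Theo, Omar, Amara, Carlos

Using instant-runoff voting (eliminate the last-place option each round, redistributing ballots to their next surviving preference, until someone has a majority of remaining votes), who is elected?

Amara

Round 1: Carlos 30, Amara 51, Omar 44, Theo 32. Eliminate Carlos.
Round 2: Amara 81, Omar 44, Theo 32. Amara has a majority.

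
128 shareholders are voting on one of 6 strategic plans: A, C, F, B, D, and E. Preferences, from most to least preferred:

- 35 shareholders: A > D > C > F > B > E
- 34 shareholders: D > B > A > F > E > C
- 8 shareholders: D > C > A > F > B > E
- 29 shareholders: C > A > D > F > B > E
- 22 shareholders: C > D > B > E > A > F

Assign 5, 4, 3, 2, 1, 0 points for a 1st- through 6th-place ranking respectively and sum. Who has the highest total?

D

A: 35·5 + 34·3 + 8·3 + 29·4 + 22·1 = 439
C: 35·3 + 34·0 + 8·4 + 29·5 + 22·5 = 392
F: 35·2 + 34·2 + 8·2 + 29·2 + 22·0 = 212
B: 35·1 + 34·4 + 8·1 + 29·1 + 22·3 = 274
D: 35·4 + 34·5 + 8·5 + 29·3 + 22·4 = 525
E: 35·0 + 34·1 + 8·0 + 29·0 + 22·2 = 78
D has the highest Borda score (525).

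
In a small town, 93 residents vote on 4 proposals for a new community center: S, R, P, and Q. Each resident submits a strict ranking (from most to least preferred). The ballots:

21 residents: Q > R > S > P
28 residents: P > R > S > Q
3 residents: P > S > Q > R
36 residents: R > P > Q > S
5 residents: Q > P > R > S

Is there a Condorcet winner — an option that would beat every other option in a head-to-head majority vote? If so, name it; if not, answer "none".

R

R vs S: 90–3 for R.
R vs P: 57–36 for R.
R vs Q: 64–29 for R.
R beats every other option head-to-head.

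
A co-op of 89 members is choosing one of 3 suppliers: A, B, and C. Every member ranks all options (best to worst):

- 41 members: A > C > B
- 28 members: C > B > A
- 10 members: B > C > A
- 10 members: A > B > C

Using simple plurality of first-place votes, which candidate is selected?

A

First-place votes: A 51, B 10, C 28.
A has the most first-place votes.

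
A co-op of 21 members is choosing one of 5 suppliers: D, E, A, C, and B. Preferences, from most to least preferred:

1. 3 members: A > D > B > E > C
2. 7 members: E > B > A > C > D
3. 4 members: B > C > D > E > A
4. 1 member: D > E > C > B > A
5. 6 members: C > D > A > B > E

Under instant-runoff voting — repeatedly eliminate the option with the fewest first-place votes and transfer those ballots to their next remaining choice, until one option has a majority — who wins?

Round 1: D 1, E 7, A 3, C 6, B 4. Eliminate D.
Round 2: E 8, A 3, C 6, B 4. Eliminate A.
Round 3: E 8, C 6, B 7. Eliminate C.
Round 4: E 8, B 13. B has a majority.

B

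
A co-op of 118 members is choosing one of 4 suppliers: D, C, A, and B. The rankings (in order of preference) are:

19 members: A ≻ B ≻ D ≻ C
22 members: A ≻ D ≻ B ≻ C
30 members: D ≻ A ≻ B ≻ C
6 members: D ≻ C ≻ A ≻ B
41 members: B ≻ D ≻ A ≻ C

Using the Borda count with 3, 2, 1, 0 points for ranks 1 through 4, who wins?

D

D: 19·1 + 22·2 + 30·3 + 6·3 + 41·2 = 253
C: 19·0 + 22·0 + 30·0 + 6·2 + 41·0 = 12
A: 19·3 + 22·3 + 30·2 + 6·1 + 41·1 = 230
B: 19·2 + 22·1 + 30·1 + 6·0 + 41·3 = 213
D has the highest Borda score (253).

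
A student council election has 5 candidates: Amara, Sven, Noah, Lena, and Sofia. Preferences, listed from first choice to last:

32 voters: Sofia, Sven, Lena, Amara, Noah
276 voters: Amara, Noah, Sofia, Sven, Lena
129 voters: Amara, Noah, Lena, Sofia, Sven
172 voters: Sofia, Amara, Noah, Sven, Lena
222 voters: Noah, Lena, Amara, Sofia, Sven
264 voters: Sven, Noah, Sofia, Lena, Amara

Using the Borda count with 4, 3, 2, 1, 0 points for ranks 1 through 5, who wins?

Noah

Amara: 32·1 + 276·4 + 129·4 + 172·3 + 222·2 + 264·0 = 2612
Sven: 32·3 + 276·1 + 129·0 + 172·1 + 222·0 + 264·4 = 1600
Noah: 32·0 + 276·3 + 129·3 + 172·2 + 222·4 + 264·3 = 3239
Lena: 32·2 + 276·0 + 129·2 + 172·0 + 222·3 + 264·1 = 1252
Sofia: 32·4 + 276·2 + 129·1 + 172·4 + 222·1 + 264·2 = 2247
Noah has the highest Borda score (3239).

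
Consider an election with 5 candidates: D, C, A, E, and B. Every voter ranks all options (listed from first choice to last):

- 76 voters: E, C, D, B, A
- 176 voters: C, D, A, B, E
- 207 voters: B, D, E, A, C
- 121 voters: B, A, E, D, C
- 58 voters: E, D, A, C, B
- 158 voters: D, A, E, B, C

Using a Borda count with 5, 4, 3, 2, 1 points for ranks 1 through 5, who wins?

D

D: 76·3 + 176·4 + 207·4 + 121·2 + 58·4 + 158·5 = 3024
C: 76·4 + 176·5 + 207·1 + 121·1 + 58·2 + 158·1 = 1786
A: 76·1 + 176·3 + 207·2 + 121·4 + 58·3 + 158·4 = 2308
E: 76·5 + 176·1 + 207·3 + 121·3 + 58·5 + 158·3 = 2304
B: 76·2 + 176·2 + 207·5 + 121·5 + 58·1 + 158·2 = 2518
D has the highest Borda score (3024).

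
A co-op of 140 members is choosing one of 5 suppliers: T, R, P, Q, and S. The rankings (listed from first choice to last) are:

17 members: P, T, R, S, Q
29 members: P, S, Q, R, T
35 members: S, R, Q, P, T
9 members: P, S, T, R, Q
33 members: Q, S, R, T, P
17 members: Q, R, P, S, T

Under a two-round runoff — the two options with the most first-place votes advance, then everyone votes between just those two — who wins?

Q

Round 1 first-place votes: T 0, R 0, P 55, Q 50, S 35.
P and Q advance.
Runoff: P is preferred to Q by 55 voters; Q by 85.
Q wins the runoff.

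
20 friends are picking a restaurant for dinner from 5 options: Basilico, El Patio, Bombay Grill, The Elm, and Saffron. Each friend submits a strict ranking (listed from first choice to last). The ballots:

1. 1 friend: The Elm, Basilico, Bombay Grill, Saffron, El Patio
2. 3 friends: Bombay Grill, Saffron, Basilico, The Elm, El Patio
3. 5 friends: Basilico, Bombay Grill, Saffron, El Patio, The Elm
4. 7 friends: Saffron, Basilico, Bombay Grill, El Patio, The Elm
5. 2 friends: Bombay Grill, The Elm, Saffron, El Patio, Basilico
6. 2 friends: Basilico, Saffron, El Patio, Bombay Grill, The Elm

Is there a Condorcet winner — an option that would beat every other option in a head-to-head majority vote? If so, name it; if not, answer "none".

Checking pairwise contests:
Saffron beats Basilico 12–8.
Basilico beats El Patio 18–2.
Basilico beats Bombay Grill 15–5.
Basilico beats The Elm 17–3.
Bombay Grill beats Saffron 11–9.
Every option loses at least one head-to-head, so there is no Condorcet winner.

none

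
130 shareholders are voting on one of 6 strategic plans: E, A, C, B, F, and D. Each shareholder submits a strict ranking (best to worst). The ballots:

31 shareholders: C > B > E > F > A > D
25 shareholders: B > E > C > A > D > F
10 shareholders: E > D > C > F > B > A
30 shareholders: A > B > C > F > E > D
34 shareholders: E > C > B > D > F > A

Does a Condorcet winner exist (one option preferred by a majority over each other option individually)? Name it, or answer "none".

Checking pairwise contests:
B beats E 86–44.
E beats A 100–30.
E beats C 69–61.
C beats B 75–55.
E beats F 100–30.
E beats D 130–0.
Every option loses at least one head-to-head, so there is no Condorcet winner.

none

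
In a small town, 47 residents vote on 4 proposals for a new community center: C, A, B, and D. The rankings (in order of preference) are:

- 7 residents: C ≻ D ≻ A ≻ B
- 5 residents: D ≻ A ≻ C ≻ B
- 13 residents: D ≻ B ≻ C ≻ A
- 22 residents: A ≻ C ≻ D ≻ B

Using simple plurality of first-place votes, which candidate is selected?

First-place votes: C 7, A 22, B 0, D 18.
A has the most first-place votes.

A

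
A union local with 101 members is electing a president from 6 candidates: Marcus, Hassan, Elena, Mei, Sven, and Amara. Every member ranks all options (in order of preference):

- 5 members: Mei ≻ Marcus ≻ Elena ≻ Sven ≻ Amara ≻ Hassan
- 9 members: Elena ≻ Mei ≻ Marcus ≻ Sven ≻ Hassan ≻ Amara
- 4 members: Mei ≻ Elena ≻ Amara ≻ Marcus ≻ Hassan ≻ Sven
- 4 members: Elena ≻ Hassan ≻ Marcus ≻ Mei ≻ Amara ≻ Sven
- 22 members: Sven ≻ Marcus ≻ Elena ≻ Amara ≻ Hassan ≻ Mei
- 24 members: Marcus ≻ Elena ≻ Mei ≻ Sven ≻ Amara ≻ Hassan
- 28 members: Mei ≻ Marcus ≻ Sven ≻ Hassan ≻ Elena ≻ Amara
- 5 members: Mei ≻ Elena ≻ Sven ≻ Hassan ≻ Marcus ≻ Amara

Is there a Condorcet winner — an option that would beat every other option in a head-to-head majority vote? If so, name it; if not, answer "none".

Checking pairwise contests:
Mei beats Marcus 51–50.
Marcus beats Hassan 92–9.
Marcus beats Elena 79–22.
Elena beats Mei 59–42.
Marcus beats Sven 74–27.
Marcus beats Amara 97–4.
Every option loses at least one head-to-head, so there is no Condorcet winner.

none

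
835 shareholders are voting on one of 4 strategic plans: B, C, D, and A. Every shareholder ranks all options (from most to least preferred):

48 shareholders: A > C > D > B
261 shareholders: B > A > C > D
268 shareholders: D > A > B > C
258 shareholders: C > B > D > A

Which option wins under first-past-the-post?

D

First-place votes: B 261, C 258, D 268, A 48.
D has the most first-place votes.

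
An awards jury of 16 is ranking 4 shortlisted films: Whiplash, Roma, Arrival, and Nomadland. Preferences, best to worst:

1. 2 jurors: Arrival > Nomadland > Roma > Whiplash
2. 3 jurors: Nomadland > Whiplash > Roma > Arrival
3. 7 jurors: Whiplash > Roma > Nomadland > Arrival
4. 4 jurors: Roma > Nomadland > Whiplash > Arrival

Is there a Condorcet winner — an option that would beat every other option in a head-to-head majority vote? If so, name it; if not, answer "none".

Checking pairwise contests:
Nomadland beats Whiplash 9–7.
Whiplash beats Roma 10–6.
Whiplash beats Arrival 14–2.
Roma beats Nomadland 11–5.
Every option loses at least one head-to-head, so there is no Condorcet winner.

none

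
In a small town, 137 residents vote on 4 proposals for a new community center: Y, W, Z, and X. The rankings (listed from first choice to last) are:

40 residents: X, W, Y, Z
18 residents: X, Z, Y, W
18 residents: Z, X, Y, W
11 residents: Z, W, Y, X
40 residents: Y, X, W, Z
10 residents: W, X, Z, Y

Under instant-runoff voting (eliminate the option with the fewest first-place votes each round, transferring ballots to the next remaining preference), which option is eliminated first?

Round 1: Y 40, W 10, Z 29, X 58. Eliminate W.

W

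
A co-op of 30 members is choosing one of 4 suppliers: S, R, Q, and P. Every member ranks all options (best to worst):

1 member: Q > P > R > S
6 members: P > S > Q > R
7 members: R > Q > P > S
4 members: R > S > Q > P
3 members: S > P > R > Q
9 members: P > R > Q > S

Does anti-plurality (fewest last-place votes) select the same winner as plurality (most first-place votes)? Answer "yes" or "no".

no

Anti-plurality — last-place votes: S 17, R 6, Q 3, P 4. Winner: Q.
Plurality — first-place votes: S 3, R 11, Q 1, P 15. Winner: P.
The two methods disagree.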